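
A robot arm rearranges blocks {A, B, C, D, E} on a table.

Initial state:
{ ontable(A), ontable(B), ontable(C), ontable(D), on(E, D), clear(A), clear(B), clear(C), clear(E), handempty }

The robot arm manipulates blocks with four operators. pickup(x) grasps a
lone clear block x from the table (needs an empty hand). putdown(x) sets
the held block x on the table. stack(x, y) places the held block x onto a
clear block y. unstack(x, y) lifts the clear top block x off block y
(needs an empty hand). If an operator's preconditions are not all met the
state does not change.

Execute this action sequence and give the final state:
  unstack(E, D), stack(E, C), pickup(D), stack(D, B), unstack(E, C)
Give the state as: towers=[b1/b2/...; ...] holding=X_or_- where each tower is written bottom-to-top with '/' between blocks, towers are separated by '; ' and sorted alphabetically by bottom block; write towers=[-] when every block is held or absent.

step 1 (unstack(E, D)): towers=[A; B; C; D] holding=E
step 2 (stack(E, C)): towers=[A; B; C/E; D] holding=-
step 3 (pickup(D)): towers=[A; B; C/E] holding=D
step 4 (stack(D, B)): towers=[A; B/D; C/E] holding=-
step 5 (unstack(E, C)): towers=[A; B/D; C] holding=E

towers=[A; B/D; C] holding=E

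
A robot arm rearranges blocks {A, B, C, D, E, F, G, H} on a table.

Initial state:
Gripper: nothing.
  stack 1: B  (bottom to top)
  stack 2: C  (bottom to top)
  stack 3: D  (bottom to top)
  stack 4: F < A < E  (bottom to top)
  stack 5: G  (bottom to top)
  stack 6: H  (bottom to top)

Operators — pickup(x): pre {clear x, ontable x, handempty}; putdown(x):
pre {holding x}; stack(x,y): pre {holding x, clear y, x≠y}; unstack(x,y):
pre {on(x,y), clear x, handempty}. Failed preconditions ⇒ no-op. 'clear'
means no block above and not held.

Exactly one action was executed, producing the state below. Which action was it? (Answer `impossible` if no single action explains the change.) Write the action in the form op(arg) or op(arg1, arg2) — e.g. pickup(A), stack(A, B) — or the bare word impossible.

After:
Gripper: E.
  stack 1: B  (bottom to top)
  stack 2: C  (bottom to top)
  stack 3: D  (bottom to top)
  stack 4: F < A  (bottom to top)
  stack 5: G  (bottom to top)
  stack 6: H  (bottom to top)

unstack(E, A)

target: towers=[B; C; D; F/A; G; H] holding=E
         pickup(G) → towers=[B; C; D; F/A/E; H] holding=G
     unstack(E, A) → towers=[B; C; D; F/A; G; H] holding=E  ← match
         pickup(H) → towers=[B; C; D; F/A/E; G] holding=H
         pickup(B) → towers=[C; D; F/A/E; G; H] holding=B
         pickup(D) → towers=[B; C; F/A/E; G; H] holding=D
         pickup(C) → towers=[B; D; F/A/E; G; H] holding=C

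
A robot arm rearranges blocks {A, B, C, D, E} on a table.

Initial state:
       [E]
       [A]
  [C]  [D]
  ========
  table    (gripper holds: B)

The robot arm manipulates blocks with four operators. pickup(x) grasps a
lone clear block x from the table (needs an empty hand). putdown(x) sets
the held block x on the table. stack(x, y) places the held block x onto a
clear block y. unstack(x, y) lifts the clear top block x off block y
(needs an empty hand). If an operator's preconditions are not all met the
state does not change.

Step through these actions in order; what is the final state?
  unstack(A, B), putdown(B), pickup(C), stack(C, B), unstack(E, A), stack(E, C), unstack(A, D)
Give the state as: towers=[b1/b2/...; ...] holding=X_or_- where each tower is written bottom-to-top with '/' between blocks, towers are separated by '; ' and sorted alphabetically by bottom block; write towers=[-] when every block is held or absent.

step 1 (unstack(A, B)) [no-op]: towers=[C; D/A/E] holding=B
step 2 (putdown(B)): towers=[B; C; D/A/E] holding=-
step 3 (pickup(C)): towers=[B; D/A/E] holding=C
step 4 (stack(C, B)): towers=[B/C; D/A/E] holding=-
step 5 (unstack(E, A)): towers=[B/C; D/A] holding=E
step 6 (stack(E, C)): towers=[B/C/E; D/A] holding=-
step 7 (unstack(A, D)): towers=[B/C/E; D] holding=A

towers=[B/C/E; D] holding=A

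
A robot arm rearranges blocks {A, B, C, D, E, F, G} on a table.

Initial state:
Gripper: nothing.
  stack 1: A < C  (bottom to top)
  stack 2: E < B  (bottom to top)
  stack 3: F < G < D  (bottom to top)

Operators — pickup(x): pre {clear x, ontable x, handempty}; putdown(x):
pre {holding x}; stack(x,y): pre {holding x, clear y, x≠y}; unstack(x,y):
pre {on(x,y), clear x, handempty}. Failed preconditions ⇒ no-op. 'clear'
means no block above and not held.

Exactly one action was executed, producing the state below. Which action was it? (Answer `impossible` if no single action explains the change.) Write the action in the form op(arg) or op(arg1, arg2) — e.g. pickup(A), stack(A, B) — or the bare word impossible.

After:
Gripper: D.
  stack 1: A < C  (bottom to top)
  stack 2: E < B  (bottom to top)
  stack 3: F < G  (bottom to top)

target: towers=[A/C; E/B; F/G] holding=D
     unstack(B, E) → towers=[A/C; E; F/G/D] holding=B
     unstack(D, G) → towers=[A/C; E/B; F/G] holding=D  ← match
     unstack(C, A) → towers=[A; E/B; F/G/D] holding=C

unstack(D, G)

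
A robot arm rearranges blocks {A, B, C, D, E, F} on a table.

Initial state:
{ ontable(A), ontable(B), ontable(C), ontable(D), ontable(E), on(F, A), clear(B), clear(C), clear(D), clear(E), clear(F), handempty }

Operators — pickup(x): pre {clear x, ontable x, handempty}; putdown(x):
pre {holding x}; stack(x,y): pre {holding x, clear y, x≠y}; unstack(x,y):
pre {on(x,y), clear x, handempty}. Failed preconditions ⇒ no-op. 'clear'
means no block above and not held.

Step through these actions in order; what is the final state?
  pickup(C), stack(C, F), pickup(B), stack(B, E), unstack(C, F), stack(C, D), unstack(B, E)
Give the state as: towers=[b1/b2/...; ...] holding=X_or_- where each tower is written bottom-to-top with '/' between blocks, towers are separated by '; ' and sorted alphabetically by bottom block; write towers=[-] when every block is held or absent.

towers=[A/F; D/C; E] holding=B

step 1 (pickup(C)): towers=[A/F; B; D; E] holding=C
step 2 (stack(C, F)): towers=[A/F/C; B; D; E] holding=-
step 3 (pickup(B)): towers=[A/F/C; D; E] holding=B
step 4 (stack(B, E)): towers=[A/F/C; D; E/B] holding=-
step 5 (unstack(C, F)): towers=[A/F; D; E/B] holding=C
step 6 (stack(C, D)): towers=[A/F; D/C; E/B] holding=-
step 7 (unstack(B, E)): towers=[A/F; D/C; E] holding=B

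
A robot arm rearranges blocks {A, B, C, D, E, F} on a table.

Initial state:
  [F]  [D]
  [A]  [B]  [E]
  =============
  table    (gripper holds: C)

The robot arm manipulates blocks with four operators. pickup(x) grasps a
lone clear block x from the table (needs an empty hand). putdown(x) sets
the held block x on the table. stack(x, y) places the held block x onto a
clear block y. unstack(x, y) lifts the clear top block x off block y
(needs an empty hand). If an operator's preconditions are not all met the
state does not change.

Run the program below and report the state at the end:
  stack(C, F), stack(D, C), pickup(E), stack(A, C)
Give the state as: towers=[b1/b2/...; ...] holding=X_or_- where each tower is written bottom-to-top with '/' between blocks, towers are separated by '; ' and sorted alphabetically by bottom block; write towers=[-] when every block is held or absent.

towers=[A/F/C; B/D] holding=E

step 1 (stack(C, F)): towers=[A/F/C; B/D; E] holding=-
step 2 (stack(D, C)) [no-op]: towers=[A/F/C; B/D; E] holding=-
step 3 (pickup(E)): towers=[A/F/C; B/D] holding=E
step 4 (stack(A, C)) [no-op]: towers=[A/F/C; B/D] holding=E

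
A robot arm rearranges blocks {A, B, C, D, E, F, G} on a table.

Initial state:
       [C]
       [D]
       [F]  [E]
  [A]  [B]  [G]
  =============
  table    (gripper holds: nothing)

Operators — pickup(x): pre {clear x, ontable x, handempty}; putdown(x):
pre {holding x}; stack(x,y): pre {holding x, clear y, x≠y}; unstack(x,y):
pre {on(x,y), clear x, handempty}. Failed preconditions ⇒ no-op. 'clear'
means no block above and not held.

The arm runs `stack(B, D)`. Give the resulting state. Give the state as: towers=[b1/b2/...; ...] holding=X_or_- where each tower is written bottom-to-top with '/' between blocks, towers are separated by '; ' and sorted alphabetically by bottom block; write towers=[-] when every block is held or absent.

before: towers=[A; B/F/D/C; G/E] holding=-
pre[stack(B, D)]: holding(B) no, clear(D) no, B≠D yes
holding(B), clear(D) unmet → stack(B, D) is a no-op
after:  towers=[A; B/F/D/C; G/E] holding=-

towers=[A; B/F/D/C; G/E] holding=-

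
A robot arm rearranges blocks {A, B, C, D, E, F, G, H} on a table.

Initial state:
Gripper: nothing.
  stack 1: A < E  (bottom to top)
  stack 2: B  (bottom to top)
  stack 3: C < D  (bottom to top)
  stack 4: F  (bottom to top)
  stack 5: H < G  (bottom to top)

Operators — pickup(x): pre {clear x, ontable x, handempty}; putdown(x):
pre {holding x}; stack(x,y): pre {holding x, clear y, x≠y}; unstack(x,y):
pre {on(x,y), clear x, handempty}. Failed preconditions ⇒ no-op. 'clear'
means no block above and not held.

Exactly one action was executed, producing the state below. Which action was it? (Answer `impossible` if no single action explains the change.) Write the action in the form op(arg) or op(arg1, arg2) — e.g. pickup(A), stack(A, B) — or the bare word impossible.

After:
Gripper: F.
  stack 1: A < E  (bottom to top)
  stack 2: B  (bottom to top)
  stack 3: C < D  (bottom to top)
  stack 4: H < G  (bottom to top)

target: towers=[A/E; B; C/D; H/G] holding=F
     unstack(G, H) → towers=[A/E; B; C/D; F; H] holding=G
     unstack(E, A) → towers=[A; B; C/D; F; H/G] holding=E
         pickup(B) → towers=[A/E; C/D; F; H/G] holding=B
         pickup(F) → towers=[A/E; B; C/D; H/G] holding=F  ← match
     unstack(D, C) → towers=[A/E; B; C; F; H/G] holding=D

pickup(F)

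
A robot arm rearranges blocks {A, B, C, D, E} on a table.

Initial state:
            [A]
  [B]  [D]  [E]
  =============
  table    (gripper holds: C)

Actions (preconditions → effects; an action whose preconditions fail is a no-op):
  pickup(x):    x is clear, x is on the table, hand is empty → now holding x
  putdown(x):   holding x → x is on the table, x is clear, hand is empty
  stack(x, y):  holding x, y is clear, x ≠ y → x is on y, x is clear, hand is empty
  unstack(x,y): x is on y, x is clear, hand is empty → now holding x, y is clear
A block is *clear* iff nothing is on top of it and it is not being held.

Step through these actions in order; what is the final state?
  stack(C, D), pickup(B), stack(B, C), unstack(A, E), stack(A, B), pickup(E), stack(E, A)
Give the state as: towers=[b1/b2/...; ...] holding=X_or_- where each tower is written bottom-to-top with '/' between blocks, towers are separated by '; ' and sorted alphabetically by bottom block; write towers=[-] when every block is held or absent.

towers=[D/C/B/A/E] holding=-

step 1 (stack(C, D)): towers=[B; D/C; E/A] holding=-
step 2 (pickup(B)): towers=[D/C; E/A] holding=B
step 3 (stack(B, C)): towers=[D/C/B; E/A] holding=-
step 4 (unstack(A, E)): towers=[D/C/B; E] holding=A
step 5 (stack(A, B)): towers=[D/C/B/A; E] holding=-
step 6 (pickup(E)): towers=[D/C/B/A] holding=E
step 7 (stack(E, A)): towers=[D/C/B/A/E] holding=-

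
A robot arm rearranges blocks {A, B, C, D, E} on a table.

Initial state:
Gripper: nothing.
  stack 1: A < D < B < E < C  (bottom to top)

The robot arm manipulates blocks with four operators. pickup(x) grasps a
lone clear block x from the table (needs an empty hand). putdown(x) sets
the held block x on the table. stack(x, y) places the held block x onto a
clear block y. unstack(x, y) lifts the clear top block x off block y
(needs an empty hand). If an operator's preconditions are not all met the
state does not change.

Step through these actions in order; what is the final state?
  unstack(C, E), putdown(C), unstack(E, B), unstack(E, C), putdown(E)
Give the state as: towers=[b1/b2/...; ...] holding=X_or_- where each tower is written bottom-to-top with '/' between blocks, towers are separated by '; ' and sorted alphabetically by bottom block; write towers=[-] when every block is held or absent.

towers=[A/D/B; C; E] holding=-

step 1 (unstack(C, E)): towers=[A/D/B/E] holding=C
step 2 (putdown(C)): towers=[A/D/B/E; C] holding=-
step 3 (unstack(E, B)): towers=[A/D/B; C] holding=E
step 4 (unstack(E, C)) [no-op]: towers=[A/D/B; C] holding=E
step 5 (putdown(E)): towers=[A/D/B; C; E] holding=-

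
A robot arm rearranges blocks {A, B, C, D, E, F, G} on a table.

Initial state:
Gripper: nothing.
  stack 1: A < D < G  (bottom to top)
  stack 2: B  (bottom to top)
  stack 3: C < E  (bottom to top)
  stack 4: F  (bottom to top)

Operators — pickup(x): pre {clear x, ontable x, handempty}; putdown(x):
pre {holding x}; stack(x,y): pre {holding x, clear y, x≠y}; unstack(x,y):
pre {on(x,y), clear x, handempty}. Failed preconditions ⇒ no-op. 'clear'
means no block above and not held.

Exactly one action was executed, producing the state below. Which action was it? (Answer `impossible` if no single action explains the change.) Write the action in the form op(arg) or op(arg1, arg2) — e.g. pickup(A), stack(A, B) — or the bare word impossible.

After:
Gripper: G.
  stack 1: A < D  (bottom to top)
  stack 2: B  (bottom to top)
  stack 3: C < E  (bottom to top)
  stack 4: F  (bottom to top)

unstack(G, D)

target: towers=[A/D; B; C/E; F] holding=G
         pickup(B) → towers=[A/D/G; C/E; F] holding=B
         pickup(F) → towers=[A/D/G; B; C/E] holding=F
     unstack(G, D) → towers=[A/D; B; C/E; F] holding=G  ← match
     unstack(E, C) → towers=[A/D/G; B; C; F] holding=E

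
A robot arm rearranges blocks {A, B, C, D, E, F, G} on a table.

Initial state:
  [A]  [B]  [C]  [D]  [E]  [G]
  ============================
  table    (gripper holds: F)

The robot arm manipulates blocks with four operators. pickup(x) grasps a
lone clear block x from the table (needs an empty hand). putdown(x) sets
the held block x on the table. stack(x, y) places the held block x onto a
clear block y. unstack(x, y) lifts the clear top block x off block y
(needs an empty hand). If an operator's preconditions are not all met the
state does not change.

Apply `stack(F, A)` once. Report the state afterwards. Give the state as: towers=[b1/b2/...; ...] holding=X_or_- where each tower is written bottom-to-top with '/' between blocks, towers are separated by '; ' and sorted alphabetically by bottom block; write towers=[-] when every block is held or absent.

towers=[A/F; B; C; D; E; G] holding=-

before: towers=[A; B; C; D; E; G] holding=F
pre[stack(F, A)]: holding(F) ✓, clear(A) ✓, F≠A ✓
all met → apply stack(F, A)
after:  towers=[A/F; B; C; D; E; G] holding=-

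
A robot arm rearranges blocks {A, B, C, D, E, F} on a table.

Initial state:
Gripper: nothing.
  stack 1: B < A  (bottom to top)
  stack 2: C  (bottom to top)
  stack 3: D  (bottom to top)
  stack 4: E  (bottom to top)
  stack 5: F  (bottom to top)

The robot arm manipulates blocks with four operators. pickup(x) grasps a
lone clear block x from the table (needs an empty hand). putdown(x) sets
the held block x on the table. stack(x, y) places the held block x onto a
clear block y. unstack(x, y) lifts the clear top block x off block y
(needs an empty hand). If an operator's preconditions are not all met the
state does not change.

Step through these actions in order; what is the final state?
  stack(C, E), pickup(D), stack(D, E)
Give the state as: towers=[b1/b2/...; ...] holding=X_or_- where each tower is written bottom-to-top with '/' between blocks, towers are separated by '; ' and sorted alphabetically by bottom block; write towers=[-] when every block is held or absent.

step 1 (stack(C, E)) [no-op]: towers=[B/A; C; D; E; F] holding=-
step 2 (pickup(D)): towers=[B/A; C; E; F] holding=D
step 3 (stack(D, E)): towers=[B/A; C; E/D; F] holding=-

towers=[B/A; C; E/D; F] holding=-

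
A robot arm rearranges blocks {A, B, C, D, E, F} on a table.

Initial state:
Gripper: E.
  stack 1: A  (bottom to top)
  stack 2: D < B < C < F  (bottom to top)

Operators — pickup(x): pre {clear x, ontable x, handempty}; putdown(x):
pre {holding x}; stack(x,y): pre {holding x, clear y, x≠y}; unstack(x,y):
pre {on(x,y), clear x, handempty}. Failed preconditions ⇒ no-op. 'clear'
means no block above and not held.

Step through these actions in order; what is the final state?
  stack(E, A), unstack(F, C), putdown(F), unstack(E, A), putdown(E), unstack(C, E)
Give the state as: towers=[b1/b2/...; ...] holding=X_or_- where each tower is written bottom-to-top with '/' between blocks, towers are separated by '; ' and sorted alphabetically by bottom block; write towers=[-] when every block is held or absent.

step 1 (stack(E, A)): towers=[A/E; D/B/C/F] holding=-
step 2 (unstack(F, C)): towers=[A/E; D/B/C] holding=F
step 3 (putdown(F)): towers=[A/E; D/B/C; F] holding=-
step 4 (unstack(E, A)): towers=[A; D/B/C; F] holding=E
step 5 (putdown(E)): towers=[A; D/B/C; E; F] holding=-
step 6 (unstack(C, E)) [no-op]: towers=[A; D/B/C; E; F] holding=-

towers=[A; D/B/C; E; F] holding=-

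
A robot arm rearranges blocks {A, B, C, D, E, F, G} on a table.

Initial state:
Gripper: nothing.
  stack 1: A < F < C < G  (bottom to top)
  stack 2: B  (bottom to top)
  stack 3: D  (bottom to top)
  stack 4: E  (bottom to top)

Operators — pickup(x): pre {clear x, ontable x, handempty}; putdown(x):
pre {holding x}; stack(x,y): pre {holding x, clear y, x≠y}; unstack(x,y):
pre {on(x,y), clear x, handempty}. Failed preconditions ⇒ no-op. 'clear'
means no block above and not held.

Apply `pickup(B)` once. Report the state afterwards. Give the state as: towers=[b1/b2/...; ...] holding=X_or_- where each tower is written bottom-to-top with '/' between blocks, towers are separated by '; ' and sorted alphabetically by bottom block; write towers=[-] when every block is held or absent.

towers=[A/F/C/G; D; E] holding=B

before: towers=[A/F/C/G; B; D; E] holding=-
pre[pickup(B)]: clear(B) ✓, ontable(B) ✓, handempty ✓
all met → apply pickup(B)
after:  towers=[A/F/C/G; D; E] holding=B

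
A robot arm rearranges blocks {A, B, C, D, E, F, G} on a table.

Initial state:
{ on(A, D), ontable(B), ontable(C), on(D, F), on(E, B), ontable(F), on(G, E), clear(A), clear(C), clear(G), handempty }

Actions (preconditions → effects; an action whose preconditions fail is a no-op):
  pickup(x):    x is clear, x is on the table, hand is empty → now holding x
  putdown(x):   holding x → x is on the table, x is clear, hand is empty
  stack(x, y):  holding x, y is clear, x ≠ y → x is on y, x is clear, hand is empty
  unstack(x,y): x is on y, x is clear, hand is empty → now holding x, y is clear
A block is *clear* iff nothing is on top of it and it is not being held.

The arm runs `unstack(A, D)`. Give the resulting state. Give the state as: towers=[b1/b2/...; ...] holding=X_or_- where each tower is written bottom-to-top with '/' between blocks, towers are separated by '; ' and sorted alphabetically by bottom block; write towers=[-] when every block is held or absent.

towers=[B/E/G; C; F/D] holding=A

before: towers=[B/E/G; C; F/D/A] holding=-
pre[unstack(A, D)]: on(A,D) ok, clear(A) ok, handempty ok
all met → apply unstack(A, D)
after:  towers=[B/E/G; C; F/D] holding=A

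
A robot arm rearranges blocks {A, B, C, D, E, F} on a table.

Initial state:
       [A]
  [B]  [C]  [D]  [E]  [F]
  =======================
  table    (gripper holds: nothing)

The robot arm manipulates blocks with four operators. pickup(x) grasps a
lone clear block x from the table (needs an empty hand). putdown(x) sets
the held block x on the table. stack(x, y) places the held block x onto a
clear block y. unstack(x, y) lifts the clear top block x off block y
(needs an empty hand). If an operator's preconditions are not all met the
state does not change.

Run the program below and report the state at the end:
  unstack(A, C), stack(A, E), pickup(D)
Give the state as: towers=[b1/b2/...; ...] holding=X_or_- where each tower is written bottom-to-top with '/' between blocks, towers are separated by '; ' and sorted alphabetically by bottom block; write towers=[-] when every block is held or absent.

towers=[B; C; E/A; F] holding=D

step 1 (unstack(A, C)): towers=[B; C; D; E; F] holding=A
step 2 (stack(A, E)): towers=[B; C; D; E/A; F] holding=-
step 3 (pickup(D)): towers=[B; C; E/A; F] holding=D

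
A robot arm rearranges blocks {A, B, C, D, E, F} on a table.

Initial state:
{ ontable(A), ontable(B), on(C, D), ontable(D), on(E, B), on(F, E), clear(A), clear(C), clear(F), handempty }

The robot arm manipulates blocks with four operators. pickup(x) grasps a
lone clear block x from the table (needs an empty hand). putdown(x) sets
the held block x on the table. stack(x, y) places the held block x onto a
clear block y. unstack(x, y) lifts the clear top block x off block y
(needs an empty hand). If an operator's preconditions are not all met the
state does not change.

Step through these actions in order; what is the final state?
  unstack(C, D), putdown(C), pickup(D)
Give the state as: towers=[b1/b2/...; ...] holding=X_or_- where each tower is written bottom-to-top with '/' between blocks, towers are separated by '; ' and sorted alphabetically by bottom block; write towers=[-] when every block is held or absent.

towers=[A; B/E/F; C] holding=D

step 1 (unstack(C, D)): towers=[A; B/E/F; D] holding=C
step 2 (putdown(C)): towers=[A; B/E/F; C; D] holding=-
step 3 (pickup(D)): towers=[A; B/E/F; C] holding=D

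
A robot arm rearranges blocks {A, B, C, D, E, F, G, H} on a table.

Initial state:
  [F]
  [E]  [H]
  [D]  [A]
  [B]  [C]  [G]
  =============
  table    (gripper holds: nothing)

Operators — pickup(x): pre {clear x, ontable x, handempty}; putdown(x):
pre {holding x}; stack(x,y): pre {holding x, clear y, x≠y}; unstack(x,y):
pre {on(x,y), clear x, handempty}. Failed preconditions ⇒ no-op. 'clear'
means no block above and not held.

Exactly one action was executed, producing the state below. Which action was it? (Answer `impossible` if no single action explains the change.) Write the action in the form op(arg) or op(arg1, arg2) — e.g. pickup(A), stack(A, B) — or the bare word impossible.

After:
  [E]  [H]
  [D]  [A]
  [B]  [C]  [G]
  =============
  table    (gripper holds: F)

unstack(F, E)

target: towers=[B/D/E; C/A/H; G] holding=F
         pickup(G) → towers=[B/D/E/F; C/A/H] holding=G
     unstack(H, A) → towers=[B/D/E/F; C/A; G] holding=H
     unstack(F, E) → towers=[B/D/E; C/A/H; G] holding=F  ← match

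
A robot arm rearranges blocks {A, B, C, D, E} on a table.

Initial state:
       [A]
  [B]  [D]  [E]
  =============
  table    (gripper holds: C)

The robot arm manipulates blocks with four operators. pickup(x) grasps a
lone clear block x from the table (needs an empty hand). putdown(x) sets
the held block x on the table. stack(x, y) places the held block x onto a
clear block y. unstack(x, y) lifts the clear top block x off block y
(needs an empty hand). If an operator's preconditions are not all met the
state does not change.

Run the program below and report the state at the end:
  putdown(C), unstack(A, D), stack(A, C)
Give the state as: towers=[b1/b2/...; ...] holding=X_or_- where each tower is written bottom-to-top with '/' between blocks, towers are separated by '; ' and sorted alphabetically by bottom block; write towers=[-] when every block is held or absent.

step 1 (putdown(C)): towers=[B; C; D/A; E] holding=-
step 2 (unstack(A, D)): towers=[B; C; D; E] holding=A
step 3 (stack(A, C)): towers=[B; C/A; D; E] holding=-

towers=[B; C/A; D; E] holding=-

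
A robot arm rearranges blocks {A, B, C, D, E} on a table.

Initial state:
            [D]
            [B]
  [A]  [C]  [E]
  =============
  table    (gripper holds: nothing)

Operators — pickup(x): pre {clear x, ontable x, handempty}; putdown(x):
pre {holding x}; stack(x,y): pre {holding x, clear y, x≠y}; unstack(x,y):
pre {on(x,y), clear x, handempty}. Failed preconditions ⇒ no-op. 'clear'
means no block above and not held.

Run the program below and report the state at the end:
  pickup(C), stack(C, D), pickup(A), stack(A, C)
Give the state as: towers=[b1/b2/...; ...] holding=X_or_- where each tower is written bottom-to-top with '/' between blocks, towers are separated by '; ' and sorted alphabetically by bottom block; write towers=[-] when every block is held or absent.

towers=[E/B/D/C/A] holding=-

step 1 (pickup(C)): towers=[A; E/B/D] holding=C
step 2 (stack(C, D)): towers=[A; E/B/D/C] holding=-
step 3 (pickup(A)): towers=[E/B/D/C] holding=A
step 4 (stack(A, C)): towers=[E/B/D/C/A] holding=-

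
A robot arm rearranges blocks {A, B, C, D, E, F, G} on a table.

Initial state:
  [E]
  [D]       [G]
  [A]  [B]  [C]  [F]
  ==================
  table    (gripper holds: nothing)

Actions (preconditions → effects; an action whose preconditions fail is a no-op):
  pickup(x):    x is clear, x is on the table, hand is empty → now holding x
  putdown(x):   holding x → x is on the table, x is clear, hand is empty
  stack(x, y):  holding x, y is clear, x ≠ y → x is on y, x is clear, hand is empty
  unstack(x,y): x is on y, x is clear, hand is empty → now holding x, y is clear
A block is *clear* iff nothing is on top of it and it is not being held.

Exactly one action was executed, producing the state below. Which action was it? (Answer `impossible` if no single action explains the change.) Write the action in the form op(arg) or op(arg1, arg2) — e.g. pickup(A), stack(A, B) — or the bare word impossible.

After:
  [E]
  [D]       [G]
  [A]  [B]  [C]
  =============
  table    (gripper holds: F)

target: towers=[A/D/E; B; C/G] holding=F
         pickup(B) → towers=[A/D/E; C/G; F] holding=B
         pickup(F) → towers=[A/D/E; B; C/G] holding=F  ← match
     unstack(G, C) → towers=[A/D/E; B; C; F] holding=G
     unstack(E, D) → towers=[A/D; B; C/G; F] holding=E

pickup(F)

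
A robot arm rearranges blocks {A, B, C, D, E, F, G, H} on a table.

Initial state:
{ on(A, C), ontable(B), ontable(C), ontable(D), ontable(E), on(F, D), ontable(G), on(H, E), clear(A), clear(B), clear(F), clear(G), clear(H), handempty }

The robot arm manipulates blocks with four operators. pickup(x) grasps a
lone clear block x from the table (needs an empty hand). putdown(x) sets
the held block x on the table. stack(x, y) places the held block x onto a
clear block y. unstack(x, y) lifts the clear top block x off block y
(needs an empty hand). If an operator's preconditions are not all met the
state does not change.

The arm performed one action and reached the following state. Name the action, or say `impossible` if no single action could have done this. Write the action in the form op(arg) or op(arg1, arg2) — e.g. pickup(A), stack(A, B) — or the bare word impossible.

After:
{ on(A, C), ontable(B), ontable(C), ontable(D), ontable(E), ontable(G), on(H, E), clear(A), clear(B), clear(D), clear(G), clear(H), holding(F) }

unstack(F, D)

target: towers=[B; C/A; D; E/H; G] holding=F
         pickup(G) → towers=[B; C/A; D/F; E/H] holding=G
     unstack(A, C) → towers=[B; C; D/F; E/H; G] holding=A
     unstack(H, E) → towers=[B; C/A; D/F; E; G] holding=H
         pickup(B) → towers=[C/A; D/F; E/H; G] holding=B
     unstack(F, D) → towers=[B; C/A; D; E/H; G] holding=F  ← match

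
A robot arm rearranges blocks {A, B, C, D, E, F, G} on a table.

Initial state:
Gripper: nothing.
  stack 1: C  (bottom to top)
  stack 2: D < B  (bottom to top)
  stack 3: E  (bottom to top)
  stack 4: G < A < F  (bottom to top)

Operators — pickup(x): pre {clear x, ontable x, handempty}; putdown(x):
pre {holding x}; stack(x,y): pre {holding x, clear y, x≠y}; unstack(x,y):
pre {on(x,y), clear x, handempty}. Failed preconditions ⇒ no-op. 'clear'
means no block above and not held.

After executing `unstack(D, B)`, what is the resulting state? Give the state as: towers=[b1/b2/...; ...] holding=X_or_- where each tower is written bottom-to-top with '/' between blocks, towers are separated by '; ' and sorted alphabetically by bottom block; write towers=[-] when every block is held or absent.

towers=[C; D/B; E; G/A/F] holding=-

before: towers=[C; D/B; E; G/A/F] holding=-
pre[unstack(D, B)]: on(D,B) no, clear(D) no, handempty yes
on(D,B), clear(D) unmet → unstack(D, B) is a no-op
after:  towers=[C; D/B; E; G/A/F] holding=-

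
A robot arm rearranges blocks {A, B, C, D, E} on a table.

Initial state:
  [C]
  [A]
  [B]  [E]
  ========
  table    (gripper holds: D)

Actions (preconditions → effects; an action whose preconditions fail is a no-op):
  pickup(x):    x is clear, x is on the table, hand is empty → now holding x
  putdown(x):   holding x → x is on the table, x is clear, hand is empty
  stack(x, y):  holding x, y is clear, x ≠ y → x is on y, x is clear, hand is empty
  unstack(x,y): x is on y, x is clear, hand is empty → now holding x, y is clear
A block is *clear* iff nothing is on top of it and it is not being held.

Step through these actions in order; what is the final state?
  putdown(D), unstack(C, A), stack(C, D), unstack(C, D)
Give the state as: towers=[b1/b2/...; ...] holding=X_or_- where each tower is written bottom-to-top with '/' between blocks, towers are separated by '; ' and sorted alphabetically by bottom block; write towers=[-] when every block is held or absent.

towers=[B/A; D; E] holding=C

step 1 (putdown(D)): towers=[B/A/C; D; E] holding=-
step 2 (unstack(C, A)): towers=[B/A; D; E] holding=C
step 3 (stack(C, D)): towers=[B/A; D/C; E] holding=-
step 4 (unstack(C, D)): towers=[B/A; D; E] holding=C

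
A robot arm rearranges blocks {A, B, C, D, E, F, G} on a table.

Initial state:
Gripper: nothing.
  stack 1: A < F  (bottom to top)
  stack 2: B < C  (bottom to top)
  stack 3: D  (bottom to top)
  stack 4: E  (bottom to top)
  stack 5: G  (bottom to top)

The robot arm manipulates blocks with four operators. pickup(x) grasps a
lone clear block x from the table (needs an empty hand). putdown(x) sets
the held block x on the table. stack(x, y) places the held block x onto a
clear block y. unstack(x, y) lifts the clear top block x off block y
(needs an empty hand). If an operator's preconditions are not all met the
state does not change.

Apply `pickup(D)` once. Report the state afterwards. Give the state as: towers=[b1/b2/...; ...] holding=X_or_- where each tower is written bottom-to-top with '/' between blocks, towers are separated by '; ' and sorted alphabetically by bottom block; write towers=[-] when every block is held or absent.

towers=[A/F; B/C; E; G] holding=D

before: towers=[A/F; B/C; D; E; G] holding=-
pre[pickup(D)]: clear(D) yes, ontable(D) yes, handempty yes
all met → apply pickup(D)
after:  towers=[A/F; B/C; E; G] holding=D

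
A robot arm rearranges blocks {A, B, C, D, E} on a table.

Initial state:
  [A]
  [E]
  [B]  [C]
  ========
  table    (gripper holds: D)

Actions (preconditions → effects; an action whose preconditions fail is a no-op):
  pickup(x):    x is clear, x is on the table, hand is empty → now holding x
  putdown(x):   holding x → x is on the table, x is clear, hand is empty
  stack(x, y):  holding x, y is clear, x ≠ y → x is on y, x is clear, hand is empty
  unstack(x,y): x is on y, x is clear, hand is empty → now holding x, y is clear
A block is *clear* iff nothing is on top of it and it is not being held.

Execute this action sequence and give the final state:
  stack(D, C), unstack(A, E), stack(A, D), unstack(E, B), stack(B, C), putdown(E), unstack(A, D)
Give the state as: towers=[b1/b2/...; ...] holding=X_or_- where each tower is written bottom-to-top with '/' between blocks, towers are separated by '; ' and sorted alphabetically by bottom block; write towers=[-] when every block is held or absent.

towers=[B; C/D; E] holding=A

step 1 (stack(D, C)): towers=[B/E/A; C/D] holding=-
step 2 (unstack(A, E)): towers=[B/E; C/D] holding=A
step 3 (stack(A, D)): towers=[B/E; C/D/A] holding=-
step 4 (unstack(E, B)): towers=[B; C/D/A] holding=E
step 5 (stack(B, C)) [no-op]: towers=[B; C/D/A] holding=E
step 6 (putdown(E)): towers=[B; C/D/A; E] holding=-
step 7 (unstack(A, D)): towers=[B; C/D; E] holding=A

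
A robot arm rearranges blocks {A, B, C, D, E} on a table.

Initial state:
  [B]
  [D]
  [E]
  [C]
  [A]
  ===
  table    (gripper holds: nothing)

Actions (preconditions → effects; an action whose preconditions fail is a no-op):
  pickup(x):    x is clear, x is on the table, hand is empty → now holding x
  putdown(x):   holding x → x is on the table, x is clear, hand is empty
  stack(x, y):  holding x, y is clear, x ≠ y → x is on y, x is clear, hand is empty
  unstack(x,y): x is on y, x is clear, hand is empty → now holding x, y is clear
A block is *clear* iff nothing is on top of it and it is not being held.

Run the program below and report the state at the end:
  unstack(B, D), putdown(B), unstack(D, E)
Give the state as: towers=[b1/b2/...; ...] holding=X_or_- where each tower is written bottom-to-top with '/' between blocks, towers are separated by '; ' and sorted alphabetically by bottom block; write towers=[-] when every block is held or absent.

towers=[A/C/E; B] holding=D

step 1 (unstack(B, D)): towers=[A/C/E/D] holding=B
step 2 (putdown(B)): towers=[A/C/E/D; B] holding=-
step 3 (unstack(D, E)): towers=[A/C/E; B] holding=D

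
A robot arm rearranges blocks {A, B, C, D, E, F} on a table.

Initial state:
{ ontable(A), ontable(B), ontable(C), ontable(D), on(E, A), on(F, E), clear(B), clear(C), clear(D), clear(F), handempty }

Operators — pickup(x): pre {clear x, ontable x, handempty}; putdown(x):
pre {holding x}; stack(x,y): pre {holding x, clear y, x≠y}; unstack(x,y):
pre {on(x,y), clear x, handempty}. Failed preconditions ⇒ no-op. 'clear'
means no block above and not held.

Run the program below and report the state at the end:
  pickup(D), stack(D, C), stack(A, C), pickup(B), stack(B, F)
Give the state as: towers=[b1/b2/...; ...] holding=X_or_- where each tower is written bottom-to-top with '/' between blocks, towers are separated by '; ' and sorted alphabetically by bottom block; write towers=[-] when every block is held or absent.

step 1 (pickup(D)): towers=[A/E/F; B; C] holding=D
step 2 (stack(D, C)): towers=[A/E/F; B; C/D] holding=-
step 3 (stack(A, C)) [no-op]: towers=[A/E/F; B; C/D] holding=-
step 4 (pickup(B)): towers=[A/E/F; C/D] holding=B
step 5 (stack(B, F)): towers=[A/E/F/B; C/D] holding=-

towers=[A/E/F/B; C/D] holding=-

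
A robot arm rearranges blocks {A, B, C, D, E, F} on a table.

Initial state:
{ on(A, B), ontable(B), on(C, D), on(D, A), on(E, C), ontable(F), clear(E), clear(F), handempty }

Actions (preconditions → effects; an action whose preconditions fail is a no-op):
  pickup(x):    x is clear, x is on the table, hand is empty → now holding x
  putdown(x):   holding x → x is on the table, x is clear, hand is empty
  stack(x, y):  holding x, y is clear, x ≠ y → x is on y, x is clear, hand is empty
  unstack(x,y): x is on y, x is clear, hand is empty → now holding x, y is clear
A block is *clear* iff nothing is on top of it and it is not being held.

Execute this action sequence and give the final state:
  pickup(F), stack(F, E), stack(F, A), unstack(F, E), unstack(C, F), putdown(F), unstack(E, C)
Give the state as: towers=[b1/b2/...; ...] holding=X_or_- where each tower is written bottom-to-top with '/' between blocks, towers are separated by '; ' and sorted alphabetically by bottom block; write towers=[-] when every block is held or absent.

step 1 (pickup(F)): towers=[B/A/D/C/E] holding=F
step 2 (stack(F, E)): towers=[B/A/D/C/E/F] holding=-
step 3 (stack(F, A)) [no-op]: towers=[B/A/D/C/E/F] holding=-
step 4 (unstack(F, E)): towers=[B/A/D/C/E] holding=F
step 5 (unstack(C, F)) [no-op]: towers=[B/A/D/C/E] holding=F
step 6 (putdown(F)): towers=[B/A/D/C/E; F] holding=-
step 7 (unstack(E, C)): towers=[B/A/D/C; F] holding=E

towers=[B/A/D/C; F] holding=E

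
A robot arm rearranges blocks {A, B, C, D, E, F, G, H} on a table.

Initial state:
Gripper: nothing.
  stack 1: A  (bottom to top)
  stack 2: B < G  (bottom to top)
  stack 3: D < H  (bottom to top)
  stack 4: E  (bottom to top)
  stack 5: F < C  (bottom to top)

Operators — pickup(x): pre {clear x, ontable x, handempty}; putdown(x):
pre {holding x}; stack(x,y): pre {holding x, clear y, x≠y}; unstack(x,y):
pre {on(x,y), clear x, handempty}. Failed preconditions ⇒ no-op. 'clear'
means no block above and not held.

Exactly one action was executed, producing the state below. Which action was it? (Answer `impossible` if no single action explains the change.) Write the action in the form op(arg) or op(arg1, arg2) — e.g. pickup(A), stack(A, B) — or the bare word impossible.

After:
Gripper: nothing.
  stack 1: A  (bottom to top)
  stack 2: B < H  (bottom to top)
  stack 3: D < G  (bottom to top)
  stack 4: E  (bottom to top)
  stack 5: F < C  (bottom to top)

impossible

target: towers=[A; B/H; D/G; E; F/C] holding=-
     unstack(G, B) → towers=[A; B; D/H; E; F/C] holding=G
         pickup(A) → towers=[B/G; D/H; E; F/C] holding=A
         pickup(E) → towers=[A; B/G; D/H; F/C] holding=E
     unstack(H, D) → towers=[A; B/G; D; E; F/C] holding=H
     unstack(C, F) → towers=[A; B/G; D/H; E; F] holding=C
none of the 5 applicable actions match → impossible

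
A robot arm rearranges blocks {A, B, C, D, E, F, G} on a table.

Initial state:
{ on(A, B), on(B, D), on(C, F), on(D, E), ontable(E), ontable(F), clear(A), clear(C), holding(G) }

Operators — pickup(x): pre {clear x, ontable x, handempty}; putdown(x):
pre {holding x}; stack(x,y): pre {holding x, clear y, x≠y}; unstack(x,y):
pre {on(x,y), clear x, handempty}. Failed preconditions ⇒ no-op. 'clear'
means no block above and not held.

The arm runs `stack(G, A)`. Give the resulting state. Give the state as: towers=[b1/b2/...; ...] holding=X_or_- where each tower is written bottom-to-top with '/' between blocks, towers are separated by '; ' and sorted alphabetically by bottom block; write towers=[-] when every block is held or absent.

towers=[E/D/B/A/G; F/C] holding=-

before: towers=[E/D/B/A; F/C] holding=G
pre[stack(G, A)]: holding(G) ✓, clear(A) ✓, G≠A ✓
all met → apply stack(G, A)
after:  towers=[E/D/B/A/G; F/C] holding=-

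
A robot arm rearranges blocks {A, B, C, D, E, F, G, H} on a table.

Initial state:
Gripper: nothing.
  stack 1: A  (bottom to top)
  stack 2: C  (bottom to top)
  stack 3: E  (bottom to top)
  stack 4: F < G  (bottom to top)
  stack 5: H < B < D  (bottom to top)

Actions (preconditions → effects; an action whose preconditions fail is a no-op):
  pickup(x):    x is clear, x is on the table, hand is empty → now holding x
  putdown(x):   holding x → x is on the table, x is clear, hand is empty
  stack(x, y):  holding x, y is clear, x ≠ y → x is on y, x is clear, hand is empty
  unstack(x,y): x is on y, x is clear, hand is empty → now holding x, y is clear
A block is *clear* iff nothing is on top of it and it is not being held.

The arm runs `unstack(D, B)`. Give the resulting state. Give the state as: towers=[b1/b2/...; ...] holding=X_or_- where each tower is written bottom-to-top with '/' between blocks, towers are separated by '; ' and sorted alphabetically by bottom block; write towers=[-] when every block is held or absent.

towers=[A; C; E; F/G; H/B] holding=D

before: towers=[A; C; E; F/G; H/B/D] holding=-
pre[unstack(D, B)]: on(D,B) yes, clear(D) yes, handempty yes
all met → apply unstack(D, B)
after:  towers=[A; C; E; F/G; H/B] holding=D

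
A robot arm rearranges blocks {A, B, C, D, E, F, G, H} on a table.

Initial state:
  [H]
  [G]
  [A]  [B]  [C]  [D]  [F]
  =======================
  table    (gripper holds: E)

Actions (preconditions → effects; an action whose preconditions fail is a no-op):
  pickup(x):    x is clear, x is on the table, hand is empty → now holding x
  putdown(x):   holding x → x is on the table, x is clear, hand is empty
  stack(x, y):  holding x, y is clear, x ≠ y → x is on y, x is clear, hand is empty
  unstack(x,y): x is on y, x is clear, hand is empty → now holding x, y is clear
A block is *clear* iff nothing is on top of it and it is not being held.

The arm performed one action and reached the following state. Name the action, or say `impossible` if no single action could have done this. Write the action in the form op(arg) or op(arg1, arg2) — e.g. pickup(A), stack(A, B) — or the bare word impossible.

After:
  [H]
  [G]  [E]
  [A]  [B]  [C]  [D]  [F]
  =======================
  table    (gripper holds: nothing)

stack(E, B)

target: towers=[A/G/H; B/E; C; D; F] holding=-
        putdown(E) → towers=[A/G/H; B; C; D; E; F] holding=-
       stack(E, H) → towers=[A/G/H/E; B; C; D; F] holding=-
       stack(E, B) → towers=[A/G/H; B/E; C; D; F] holding=-  ← match
       stack(E, F) → towers=[A/G/H; B; C; D; F/E] holding=-
       stack(E, D) → towers=[A/G/H; B; C; D/E; F] holding=-
       stack(E, C) → towers=[A/G/H; B; C/E; D; F] holding=-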